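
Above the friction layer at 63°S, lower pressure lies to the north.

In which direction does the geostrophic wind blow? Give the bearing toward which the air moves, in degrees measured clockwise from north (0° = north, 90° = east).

The pressure-gradient force points toward the north (bearing 000°).
Geostrophic balance: in the Southern Hemisphere the Coriolis force deflects motion to the left, so the geostrophic wind blows 90° to the left of the pressure-gradient force (low pressure on the right).
Rotating 000° by 90° counterclockwise gives 270° — the wind blows toward the west.

270°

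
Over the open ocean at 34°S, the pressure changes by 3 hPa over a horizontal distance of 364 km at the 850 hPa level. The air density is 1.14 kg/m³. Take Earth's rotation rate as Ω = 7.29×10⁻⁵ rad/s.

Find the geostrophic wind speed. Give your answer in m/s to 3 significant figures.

Coriolis parameter at 34°S:
f = 2Ω sin φ = 2 × 7.29×10⁻⁵ × sin 34° = 8.15×10⁻⁵ s⁻¹
Pressure gradient: |∂P/∂n| = 300 Pa / 364000 m = 8.24×10⁻⁴ Pa/m
Geostrophic balance (pressure-gradient force = Coriolis force):
V_g = (1/(fρ)) |∂P/∂n| = 8.24×10⁻⁴ / (8.15×10⁻⁵ × 1.14) = 8.87 m/s

8.87 m/s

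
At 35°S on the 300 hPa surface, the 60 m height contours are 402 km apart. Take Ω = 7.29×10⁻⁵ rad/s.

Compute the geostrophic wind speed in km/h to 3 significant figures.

63.0 km/h

Coriolis parameter at 35°S:
f = 2Ω sin φ = 2 × 7.29×10⁻⁵ × sin 35° = 8.36×10⁻⁵ s⁻¹
Height gradient: |∂Z/∂n| = 60 m / 402000 m = 1.49×10⁻⁴
On a pressure surface, geostrophic balance gives V_g = (g/f)|∂Z/∂n|:
V_g = 9.81 × 1.49×10⁻⁴ / 8.36×10⁻⁵ = 17.5 m/s
Converting: 17.5 m/s × 3.6 = 63.0 km/h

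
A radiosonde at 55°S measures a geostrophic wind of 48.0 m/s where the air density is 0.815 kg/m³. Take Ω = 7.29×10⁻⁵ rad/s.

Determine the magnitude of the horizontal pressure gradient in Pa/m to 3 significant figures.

4.67×10⁻³ Pa/m

Coriolis parameter at 55°S:
f = 2Ω sin φ = 2 × 7.29×10⁻⁵ × sin 55° = 1.19×10⁻⁴ s⁻¹
Geostrophic balance rearranged: |∂P/∂n| = f ρ V_g
|∂P/∂n| = 1.19×10⁻⁴ × 0.815 × 48.0 = 4.67×10⁻³ Pa/m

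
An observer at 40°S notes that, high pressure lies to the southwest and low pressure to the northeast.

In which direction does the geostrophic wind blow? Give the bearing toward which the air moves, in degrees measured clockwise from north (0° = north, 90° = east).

315°

The pressure-gradient force points toward the northeast (bearing 045°).
Geostrophic balance: in the Southern Hemisphere the Coriolis force deflects motion to the left, so the geostrophic wind blows 90° to the left of the pressure-gradient force (low pressure on the right).
Rotating 045° by 90° counterclockwise gives 315° — the wind blows toward the northwest.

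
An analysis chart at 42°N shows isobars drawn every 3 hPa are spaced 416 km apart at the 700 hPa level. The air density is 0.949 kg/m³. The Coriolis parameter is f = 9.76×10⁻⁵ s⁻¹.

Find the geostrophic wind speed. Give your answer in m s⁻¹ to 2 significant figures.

Pressure gradient: |∂P/∂n| = 300 Pa / 416000 m = 7.21×10⁻⁴ Pa/m
Geostrophic balance (pressure-gradient force = Coriolis force):
V_g = (1/(fρ)) |∂P/∂n| = 7.21×10⁻⁴ / (9.76×10⁻⁵ × 0.949) = 7.79 m/s

7.8 m s⁻¹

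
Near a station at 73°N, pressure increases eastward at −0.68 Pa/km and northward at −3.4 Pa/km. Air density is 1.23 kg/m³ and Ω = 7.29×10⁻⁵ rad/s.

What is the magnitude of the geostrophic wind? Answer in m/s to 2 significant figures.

Coriolis parameter at 73°N:
f = 2Ω sin φ = 2 × 7.29×10⁻⁵ × sin 73° = 1.39×10⁻⁴ s⁻¹
Component geostrophic relations (x east, y north):
u_g = −(1/(fρ)) ∂P/∂y,  v_g = (1/(fρ)) ∂P/∂x
u_g = −(−3.4×10⁻³)/(1.39×10⁻⁴ × 1.23) = 19.8 m/s;  v_g = (−0.68×10⁻³)/(1.39×10⁻⁴ × 1.23) = −3.97 m/s
|V_g| = √(u_g² + v_g²) = 20.2 m/s

20 m/s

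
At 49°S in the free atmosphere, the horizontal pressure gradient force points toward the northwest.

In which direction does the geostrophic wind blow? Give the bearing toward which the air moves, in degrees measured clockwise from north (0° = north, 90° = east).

225°

The pressure-gradient force points toward the northwest (bearing 315°).
Geostrophic balance: in the Southern Hemisphere the Coriolis force deflects motion to the left, so the geostrophic wind blows 90° to the left of the pressure-gradient force (low pressure on the right).
Rotating 315° by 90° counterclockwise gives 225° — the wind blows toward the southwest.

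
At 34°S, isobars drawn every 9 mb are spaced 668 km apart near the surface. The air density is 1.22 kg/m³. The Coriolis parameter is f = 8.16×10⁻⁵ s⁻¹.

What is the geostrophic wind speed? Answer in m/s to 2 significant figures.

Pressure gradient: |∂P/∂n| = 900 Pa / 668000 m = 1.35×10⁻³ Pa/m
Geostrophic balance (pressure-gradient force = Coriolis force):
V_g = (1/(fρ)) |∂P/∂n| = 1.35×10⁻³ / (8.16×10⁻⁵ × 1.22) = 13.5 m/s

14 m/s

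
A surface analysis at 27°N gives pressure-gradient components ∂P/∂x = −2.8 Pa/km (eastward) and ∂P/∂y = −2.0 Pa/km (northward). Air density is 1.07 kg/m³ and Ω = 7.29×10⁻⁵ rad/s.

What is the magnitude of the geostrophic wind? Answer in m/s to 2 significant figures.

Coriolis parameter at 27°N:
f = 2Ω sin φ = 2 × 7.29×10⁻⁵ × sin 27° = 6.62×10⁻⁵ s⁻¹
Component geostrophic relations (x east, y north):
u_g = −(1/(fρ)) ∂P/∂y,  v_g = (1/(fρ)) ∂P/∂x
u_g = −(−2.0×10⁻³)/(6.62×10⁻⁵ × 1.07) = 28.2 m/s;  v_g = (−2.8×10⁻³)/(6.62×10⁻⁵ × 1.07) = −39.5 m/s
|V_g| = √(u_g² + v_g²) = 48.6 m/s

49 m/s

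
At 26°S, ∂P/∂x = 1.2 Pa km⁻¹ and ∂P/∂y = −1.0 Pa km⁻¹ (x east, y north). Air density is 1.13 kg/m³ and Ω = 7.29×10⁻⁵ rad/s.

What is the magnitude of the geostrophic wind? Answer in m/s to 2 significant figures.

Coriolis parameter at 26°S:
f = 2Ω sin φ = 2 × 7.29×10⁻⁵ × sin 26° = 6.39×10⁻⁵ s⁻¹
In the Southern Hemisphere f is negative: f = −6.39×10⁻⁵ s⁻¹.
Component geostrophic relations (x east, y north):
u_g = −(1/(fρ)) ∂P/∂y,  v_g = (1/(fρ)) ∂P/∂x
u_g = −(−1.0×10⁻³)/(−6.39×10⁻⁵ × 1.13) = −13.8 m/s;  v_g = (1.2×10⁻³)/(−6.39×10⁻⁵ × 1.13) = −16.6 m/s
|V_g| = √(u_g² + v_g²) = 21.6 m/s

22 m/s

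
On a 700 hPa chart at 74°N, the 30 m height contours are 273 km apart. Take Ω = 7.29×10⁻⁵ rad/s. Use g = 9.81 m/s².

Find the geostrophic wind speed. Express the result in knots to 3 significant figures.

Coriolis parameter at 74°N:
f = 2Ω sin φ = 2 × 7.29×10⁻⁵ × sin 74° = 1.40×10⁻⁴ s⁻¹
Height gradient: |∂Z/∂n| = 30 m / 273000 m = 1.10×10⁻⁴
On a pressure surface, geostrophic balance gives V_g = (g/f)|∂Z/∂n|:
V_g = 9.81 × 1.10×10⁻⁴ / 1.40×10⁻⁴ = 7.69 m/s
Converting: 7.69 m/s × 1.944 = 15.0 knots

15.0 knots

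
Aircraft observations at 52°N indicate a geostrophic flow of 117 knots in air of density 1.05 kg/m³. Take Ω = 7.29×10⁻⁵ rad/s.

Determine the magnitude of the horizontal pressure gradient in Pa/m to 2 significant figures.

Coriolis parameter at 52°N:
f = 2Ω sin φ = 2 × 7.29×10⁻⁵ × sin 52° = 1.15×10⁻⁴ s⁻¹
Wind speed in SI: 117 knots = 60.2 m/s
Geostrophic balance rearranged: |∂P/∂n| = f ρ V_g
|∂P/∂n| = 1.15×10⁻⁴ × 1.05 × 60.2 = 7.26×10⁻³ Pa/m

7.3×10⁻³ Pa/m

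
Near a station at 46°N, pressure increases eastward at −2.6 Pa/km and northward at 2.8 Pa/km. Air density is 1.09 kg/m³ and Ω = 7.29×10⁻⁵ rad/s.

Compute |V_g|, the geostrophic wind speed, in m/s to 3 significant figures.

33.4 m/s

Coriolis parameter at 46°N:
f = 2Ω sin φ = 2 × 7.29×10⁻⁵ × sin 46° = 1.05×10⁻⁴ s⁻¹
Component geostrophic relations (x east, y north):
u_g = −(1/(fρ)) ∂P/∂y,  v_g = (1/(fρ)) ∂P/∂x
u_g = −(2.8×10⁻³)/(1.05×10⁻⁴ × 1.09) = −24.5 m/s;  v_g = (−2.6×10⁻³)/(1.05×10⁻⁴ × 1.09) = −22.7 m/s
|V_g| = √(u_g² + v_g²) = 33.4 m/s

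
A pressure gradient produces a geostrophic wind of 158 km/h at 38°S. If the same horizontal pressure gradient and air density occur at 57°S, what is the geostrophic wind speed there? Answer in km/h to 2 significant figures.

120 km/h

With the same pressure gradient and density, V_g ∝ 1/f ∝ 1/sin φ.
V₂ = V₁ · sin φ₁ / sin φ₂ = 158 × sin 38° / sin 57°
V₂ = 158 × 0.6157/0.8387 = 120 km/h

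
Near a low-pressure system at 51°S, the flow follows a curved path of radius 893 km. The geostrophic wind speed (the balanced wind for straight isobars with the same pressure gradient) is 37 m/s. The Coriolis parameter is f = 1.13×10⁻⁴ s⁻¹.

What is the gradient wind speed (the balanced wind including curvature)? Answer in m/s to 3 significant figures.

28.8 m/s

Around a low, centrifugal force acts outward with Coriolis, so pressure-gradient force balances both:
(1/ρ)|∂P/∂n| = fV + V²/R  →  V² + fR·V − fR·V_g = 0
With fR = 1.13×10⁻⁴ × 893×10³ m = 101 m/s:
V = [−fR + √((fR)² + 4 fR V_g)]/2 = [−101 + √(101² + 4×101×37)]/2 = 28.8 m/s
Subgeostrophic (V < V_g = 37 m/s), as expected around a low.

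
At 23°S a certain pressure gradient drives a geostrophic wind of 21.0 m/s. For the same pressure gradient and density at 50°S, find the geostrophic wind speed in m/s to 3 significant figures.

With the same pressure gradient and density, V_g ∝ 1/f ∝ 1/sin φ.
V₂ = V₁ · sin φ₁ / sin φ₂ = 21.0 × sin 23° / sin 50°
V₂ = 21.0 × 0.3907/0.7660 = 10.7 m/s

10.7 m/s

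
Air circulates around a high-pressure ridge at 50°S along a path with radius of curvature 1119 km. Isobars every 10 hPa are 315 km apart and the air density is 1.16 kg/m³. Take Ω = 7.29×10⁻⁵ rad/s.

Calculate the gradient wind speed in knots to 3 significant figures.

Coriolis parameter at 50°S:
f = 2Ω sin φ = 2 × 7.29×10⁻⁵ × sin 50° = 1.12×10⁻⁴ s⁻¹
Pressure gradient: |∂P/∂n| = 1000 Pa / 315000 m = 3.17×10⁻³ Pa/m
Geostrophic speed: V_g = |∂P/∂n|/(fρ) = 3.17×10⁻³/(1.12×10⁻⁴ × 1.16) = 24.5 m/s
Around a high, pressure-gradient force acts outward with centrifugal, so Coriolis balances both:
fV = (1/ρ)|∂P/∂n| + V²/R  →  V² − fR·V + fR·V_g = 0
With fR = 1.12×10⁻⁴ × 1119×10³ m = 125 m/s:
V = [fR − √((fR)² − 4 fR V_g)]/2 = [125 − √(125² − 4×125×24.5)]/2 = 33.5 m/s
Supergeostrophic (V > V_g = 24.5 m/s), as expected around a high.
Converting: 33.5 m/s × 1.944 = 65.0 knots

65.0 knots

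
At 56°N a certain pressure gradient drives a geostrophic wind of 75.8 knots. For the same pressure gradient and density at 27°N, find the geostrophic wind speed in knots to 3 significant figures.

With the same pressure gradient and density, V_g ∝ 1/f ∝ 1/sin φ.
V₂ = V₁ · sin φ₁ / sin φ₂ = 75.8 × sin 56° / sin 27°
V₂ = 75.8 × 0.8290/0.4540 = 138 knots

138 knots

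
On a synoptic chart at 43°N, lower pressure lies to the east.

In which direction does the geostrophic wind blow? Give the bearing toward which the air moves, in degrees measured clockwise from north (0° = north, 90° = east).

The pressure-gradient force points toward the east (bearing 090°).
Geostrophic balance: in the Northern Hemisphere the Coriolis force deflects motion to the right, so the geostrophic wind blows 90° to the right of the pressure-gradient force (low pressure on the left).
Rotating 090° by 90° clockwise gives 180° — the wind blows toward the south.

180°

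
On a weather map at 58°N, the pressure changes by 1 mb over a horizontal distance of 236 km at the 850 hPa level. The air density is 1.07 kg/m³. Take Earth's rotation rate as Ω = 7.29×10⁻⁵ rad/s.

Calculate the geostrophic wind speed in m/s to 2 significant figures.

Coriolis parameter at 58°N:
f = 2Ω sin φ = 2 × 7.29×10⁻⁵ × sin 58° = 1.24×10⁻⁴ s⁻¹
Pressure gradient: |∂P/∂n| = 100 Pa / 236000 m = 4.24×10⁻⁴ Pa/m
Geostrophic balance (pressure-gradient force = Coriolis force):
V_g = (1/(fρ)) |∂P/∂n| = 4.24×10⁻⁴ / (1.24×10⁻⁴ × 1.07) = 3.20 m/s

3.2 m/s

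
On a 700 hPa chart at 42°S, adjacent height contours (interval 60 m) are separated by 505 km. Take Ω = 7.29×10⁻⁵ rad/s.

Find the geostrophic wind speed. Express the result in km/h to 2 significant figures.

Coriolis parameter at 42°S:
f = 2Ω sin φ = 2 × 7.29×10⁻⁵ × sin 42° = 9.76×10⁻⁵ s⁻¹
Height gradient: |∂Z/∂n| = 60 m / 505000 m = 1.19×10⁻⁴
On a pressure surface, geostrophic balance gives V_g = (g/f)|∂Z/∂n|:
V_g = 9.81 × 1.19×10⁻⁴ / 9.76×10⁻⁵ = 11.9 m/s
Converting: 11.9 m/s × 3.6 = 43 km/h

43 km/h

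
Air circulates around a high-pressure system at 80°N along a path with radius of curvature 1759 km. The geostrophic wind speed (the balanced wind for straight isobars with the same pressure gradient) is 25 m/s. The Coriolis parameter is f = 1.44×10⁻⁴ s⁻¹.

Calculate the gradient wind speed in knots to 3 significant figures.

54.7 knots

Around a high, pressure-gradient force acts outward with centrifugal, so Coriolis balances both:
fV = (1/ρ)|∂P/∂n| + V²/R  →  V² − fR·V + fR·V_g = 0
With fR = 1.44×10⁻⁴ × 1759×10³ m = 253 m/s:
V = [fR − √((fR)² − 4 fR V_g)]/2 = [253 − √(253² − 4×253×25)]/2 = 28.1 m/s
Supergeostrophic (V > V_g = 25 m/s), as expected around a high.
Converting: 28.1 m/s × 1.944 = 54.7 knots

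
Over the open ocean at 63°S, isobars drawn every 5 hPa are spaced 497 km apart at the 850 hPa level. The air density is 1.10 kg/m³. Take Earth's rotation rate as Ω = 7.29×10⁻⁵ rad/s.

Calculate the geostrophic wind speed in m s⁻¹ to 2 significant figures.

7.0 m s⁻¹

Coriolis parameter at 63°S:
f = 2Ω sin φ = 2 × 7.29×10⁻⁵ × sin 63° = 1.30×10⁻⁴ s⁻¹
Pressure gradient: |∂P/∂n| = 500 Pa / 497000 m = 1.01×10⁻³ Pa/m
Geostrophic balance (pressure-gradient force = Coriolis force):
V_g = (1/(fρ)) |∂P/∂n| = 1.01×10⁻³ / (1.30×10⁻⁴ × 1.10) = 7.04 m/s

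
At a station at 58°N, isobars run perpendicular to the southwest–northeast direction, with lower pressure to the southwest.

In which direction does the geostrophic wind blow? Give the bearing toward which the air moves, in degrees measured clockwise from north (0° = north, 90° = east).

The pressure-gradient force points toward the southwest (bearing 225°).
Geostrophic balance: in the Northern Hemisphere the Coriolis force deflects motion to the right, so the geostrophic wind blows 90° to the right of the pressure-gradient force (low pressure on the left).
Rotating 225° by 90° clockwise gives 315° — the wind blows toward the northwest.

315°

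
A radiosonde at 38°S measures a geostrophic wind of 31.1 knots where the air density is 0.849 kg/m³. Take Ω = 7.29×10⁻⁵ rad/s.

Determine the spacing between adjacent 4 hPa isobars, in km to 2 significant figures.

330 km

Coriolis parameter at 38°S:
f = 2Ω sin φ = 2 × 7.29×10⁻⁵ × sin 38° = 8.98×10⁻⁵ s⁻¹
Wind speed in SI: 31.1 knots = 16.0 m/s
Geostrophic balance rearranged: |∂P/∂n| = f ρ V_g
|∂P/∂n| = 8.98×10⁻⁵ × 0.849 × 16.0 = 1.22×10⁻³ Pa/m
Isobar spacing: Δn = ΔP/|∂P/∂n| = 400 Pa / 1.22×10⁻³ Pa/m = 328061 m ≈ 330 km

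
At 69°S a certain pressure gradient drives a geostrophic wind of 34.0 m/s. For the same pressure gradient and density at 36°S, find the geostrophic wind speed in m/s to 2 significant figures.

With the same pressure gradient and density, V_g ∝ 1/f ∝ 1/sin φ.
V₂ = V₁ · sin φ₁ / sin φ₂ = 34.0 × sin 69° / sin 36°
V₂ = 34.0 × 0.9336/0.5878 = 54 m/s

54 m/s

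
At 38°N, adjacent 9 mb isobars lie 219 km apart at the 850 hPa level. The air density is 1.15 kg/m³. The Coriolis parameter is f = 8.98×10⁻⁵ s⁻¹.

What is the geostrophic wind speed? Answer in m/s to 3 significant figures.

39.8 m/s

Pressure gradient: |∂P/∂n| = 900 Pa / 219000 m = 4.11×10⁻³ Pa/m
Geostrophic balance (pressure-gradient force = Coriolis force):
V_g = (1/(fρ)) |∂P/∂n| = 4.11×10⁻³ / (8.98×10⁻⁵ × 1.15) = 39.8 m/s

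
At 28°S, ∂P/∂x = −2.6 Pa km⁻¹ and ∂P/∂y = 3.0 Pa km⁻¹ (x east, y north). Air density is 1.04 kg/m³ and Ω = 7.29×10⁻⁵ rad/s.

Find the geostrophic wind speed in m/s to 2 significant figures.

Coriolis parameter at 28°S:
f = 2Ω sin φ = 2 × 7.29×10⁻⁵ × sin 28° = 6.84×10⁻⁵ s⁻¹
In the Southern Hemisphere f is negative: f = −6.84×10⁻⁵ s⁻¹.
Component geostrophic relations (x east, y north):
u_g = −(1/(fρ)) ∂P/∂y,  v_g = (1/(fρ)) ∂P/∂x
u_g = −(3.0×10⁻³)/(−6.84×10⁻⁵ × 1.04) = 42.1 m/s;  v_g = (−2.6×10⁻³)/(−6.84×10⁻⁵ × 1.04) = 36.5 m/s
|V_g| = √(u_g² + v_g²) = 55.8 m/s

56 m/s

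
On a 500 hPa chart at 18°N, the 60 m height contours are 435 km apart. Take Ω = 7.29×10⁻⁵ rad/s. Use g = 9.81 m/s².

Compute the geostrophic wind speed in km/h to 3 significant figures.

108 km/h

Coriolis parameter at 18°N:
f = 2Ω sin φ = 2 × 7.29×10⁻⁵ × sin 18° = 4.51×10⁻⁵ s⁻¹
Height gradient: |∂Z/∂n| = 60 m / 435000 m = 1.38×10⁻⁴
On a pressure surface, geostrophic balance gives V_g = (g/f)|∂Z/∂n|:
V_g = 9.81 × 1.38×10⁻⁴ / 4.51×10⁻⁵ = 30.0 m/s
Converting: 30.0 m/s × 3.6 = 108 km/h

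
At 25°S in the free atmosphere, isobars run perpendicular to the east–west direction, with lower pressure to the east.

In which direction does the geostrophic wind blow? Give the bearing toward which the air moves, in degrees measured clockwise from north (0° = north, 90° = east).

000°

The pressure-gradient force points toward the east (bearing 090°).
Geostrophic balance: in the Southern Hemisphere the Coriolis force deflects motion to the left, so the geostrophic wind blows 90° to the left of the pressure-gradient force (low pressure on the right).
Rotating 090° by 90° counterclockwise gives 000° — the wind blows toward the north.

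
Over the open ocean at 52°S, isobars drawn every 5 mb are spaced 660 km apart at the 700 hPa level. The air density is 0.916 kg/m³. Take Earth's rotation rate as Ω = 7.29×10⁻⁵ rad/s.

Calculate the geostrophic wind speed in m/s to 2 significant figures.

Coriolis parameter at 52°S:
f = 2Ω sin φ = 2 × 7.29×10⁻⁵ × sin 52° = 1.15×10⁻⁴ s⁻¹
Pressure gradient: |∂P/∂n| = 500 Pa / 660000 m = 7.58×10⁻⁴ Pa/m
Geostrophic balance (pressure-gradient force = Coriolis force):
V_g = (1/(fρ)) |∂P/∂n| = 7.58×10⁻⁴ / (1.15×10⁻⁴ × 0.916) = 7.20 m/s

7.2 m/s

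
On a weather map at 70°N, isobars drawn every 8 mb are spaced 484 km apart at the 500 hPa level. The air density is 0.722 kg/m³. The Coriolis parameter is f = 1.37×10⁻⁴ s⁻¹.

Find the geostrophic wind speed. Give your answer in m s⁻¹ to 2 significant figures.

17 m s⁻¹

Pressure gradient: |∂P/∂n| = 800 Pa / 484000 m = 1.65×10⁻³ Pa/m
Geostrophic balance (pressure-gradient force = Coriolis force):
V_g = (1/(fρ)) |∂P/∂n| = 1.65×10⁻³ / (1.37×10⁻⁴ × 0.722) = 16.7 m/s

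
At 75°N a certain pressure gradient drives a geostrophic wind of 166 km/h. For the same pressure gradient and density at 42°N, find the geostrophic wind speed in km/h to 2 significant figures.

With the same pressure gradient and density, V_g ∝ 1/f ∝ 1/sin φ.
V₂ = V₁ · sin φ₁ / sin φ₂ = 166 × sin 75° / sin 42°
V₂ = 166 × 0.9659/0.6691 = 240 km/h

240 km/h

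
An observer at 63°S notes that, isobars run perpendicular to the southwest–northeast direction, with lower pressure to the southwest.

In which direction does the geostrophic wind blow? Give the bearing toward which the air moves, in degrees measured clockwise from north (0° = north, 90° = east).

135°

The pressure-gradient force points toward the southwest (bearing 225°).
Geostrophic balance: in the Southern Hemisphere the Coriolis force deflects motion to the left, so the geostrophic wind blows 90° to the left of the pressure-gradient force (low pressure on the right).
Rotating 225° by 90° counterclockwise gives 135° — the wind blows toward the southeast.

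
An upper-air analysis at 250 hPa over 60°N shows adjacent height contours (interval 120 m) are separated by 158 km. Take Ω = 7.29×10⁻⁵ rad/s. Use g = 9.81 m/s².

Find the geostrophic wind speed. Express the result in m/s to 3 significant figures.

Coriolis parameter at 60°N:
f = 2Ω sin φ = 2 × 7.29×10⁻⁵ × sin 60° = 1.26×10⁻⁴ s⁻¹
Height gradient: |∂Z/∂n| = 120 m / 158000 m = 7.59×10⁻⁴
On a pressure surface, geostrophic balance gives V_g = (g/f)|∂Z/∂n|:
V_g = 9.81 × 7.59×10⁻⁴ / 1.26×10⁻⁴ = 59.0 m/s

59.0 m/s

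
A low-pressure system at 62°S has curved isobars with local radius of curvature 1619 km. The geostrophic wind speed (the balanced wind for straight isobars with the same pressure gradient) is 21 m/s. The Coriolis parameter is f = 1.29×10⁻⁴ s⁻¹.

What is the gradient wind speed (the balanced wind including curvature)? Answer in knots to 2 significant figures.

37 knots

Around a low, centrifugal force acts outward with Coriolis, so pressure-gradient force balances both:
(1/ρ)|∂P/∂n| = fV + V²/R  →  V² + fR·V − fR·V_g = 0
With fR = 1.29×10⁻⁴ × 1619×10³ m = 209 m/s:
V = [−fR + √((fR)² + 4 fR V_g)]/2 = [−209 + √(209² + 4×209×21)]/2 = 19.2 m/s
Subgeostrophic (V < V_g = 21 m/s), as expected around a low.
Converting: 19.2 m/s × 1.944 = 37 knots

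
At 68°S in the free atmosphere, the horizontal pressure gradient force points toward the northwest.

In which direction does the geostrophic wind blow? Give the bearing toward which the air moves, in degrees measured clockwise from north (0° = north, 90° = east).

225°

The pressure-gradient force points toward the northwest (bearing 315°).
Geostrophic balance: in the Southern Hemisphere the Coriolis force deflects motion to the left, so the geostrophic wind blows 90° to the left of the pressure-gradient force (low pressure on the right).
Rotating 315° by 90° counterclockwise gives 225° — the wind blows toward the southwest.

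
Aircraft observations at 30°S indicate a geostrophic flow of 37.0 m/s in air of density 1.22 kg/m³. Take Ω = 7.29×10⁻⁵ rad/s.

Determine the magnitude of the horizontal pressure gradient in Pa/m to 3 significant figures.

3.29×10⁻³ Pa/m

Coriolis parameter at 30°S:
f = 2Ω sin φ = 2 × 7.29×10⁻⁵ × sin 30° = 7.29×10⁻⁵ s⁻¹
Geostrophic balance rearranged: |∂P/∂n| = f ρ V_g
|∂P/∂n| = 7.29×10⁻⁵ × 1.22 × 37.0 = 3.29×10⁻³ Pa/m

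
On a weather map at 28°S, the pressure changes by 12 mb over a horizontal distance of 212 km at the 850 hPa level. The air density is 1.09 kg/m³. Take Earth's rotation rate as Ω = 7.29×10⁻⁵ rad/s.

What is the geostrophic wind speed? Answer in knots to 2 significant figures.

150 knots

Coriolis parameter at 28°S:
f = 2Ω sin φ = 2 × 7.29×10⁻⁵ × sin 28° = 6.84×10⁻⁵ s⁻¹
Pressure gradient: |∂P/∂n| = 1200 Pa / 212000 m = 5.66×10⁻³ Pa/m
Geostrophic balance (pressure-gradient force = Coriolis force):
V_g = (1/(fρ)) |∂P/∂n| = 5.66×10⁻³ / (6.84×10⁻⁵ × 1.09) = 75.9 m/s
Converting: 75.9 m/s × 1.944 = 150 knots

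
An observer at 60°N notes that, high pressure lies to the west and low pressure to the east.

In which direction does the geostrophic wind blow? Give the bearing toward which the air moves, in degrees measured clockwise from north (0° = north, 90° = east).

The pressure-gradient force points toward the east (bearing 090°).
Geostrophic balance: in the Northern Hemisphere the Coriolis force deflects motion to the right, so the geostrophic wind blows 90° to the right of the pressure-gradient force (low pressure on the left).
Rotating 090° by 90° clockwise gives 180° — the wind blows toward the south.

180°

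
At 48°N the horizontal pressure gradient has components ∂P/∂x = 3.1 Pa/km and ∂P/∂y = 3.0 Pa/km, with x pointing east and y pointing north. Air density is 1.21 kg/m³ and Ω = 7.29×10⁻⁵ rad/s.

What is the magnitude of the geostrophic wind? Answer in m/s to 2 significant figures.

33 m/s

Coriolis parameter at 48°N:
f = 2Ω sin φ = 2 × 7.29×10⁻⁵ × sin 48° = 1.08×10⁻⁴ s⁻¹
Component geostrophic relations (x east, y north):
u_g = −(1/(fρ)) ∂P/∂y,  v_g = (1/(fρ)) ∂P/∂x
u_g = −(3.0×10⁻³)/(1.08×10⁻⁴ × 1.21) = −22.9 m/s;  v_g = (3.1×10⁻³)/(1.08×10⁻⁴ × 1.21) = 23.6 m/s
|V_g| = √(u_g² + v_g²) = 32.9 m/s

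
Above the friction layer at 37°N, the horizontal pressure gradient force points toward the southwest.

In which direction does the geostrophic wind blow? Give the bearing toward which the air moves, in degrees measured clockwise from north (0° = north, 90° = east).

315°

The pressure-gradient force points toward the southwest (bearing 225°).
Geostrophic balance: in the Northern Hemisphere the Coriolis force deflects motion to the right, so the geostrophic wind blows 90° to the right of the pressure-gradient force (low pressure on the left).
Rotating 225° by 90° clockwise gives 315° — the wind blows toward the northwest.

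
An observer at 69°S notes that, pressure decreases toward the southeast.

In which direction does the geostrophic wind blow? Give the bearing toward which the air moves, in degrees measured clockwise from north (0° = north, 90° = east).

The pressure-gradient force points toward the southeast (bearing 135°).
Geostrophic balance: in the Southern Hemisphere the Coriolis force deflects motion to the left, so the geostrophic wind blows 90° to the left of the pressure-gradient force (low pressure on the right).
Rotating 135° by 90° counterclockwise gives 045° — the wind blows toward the northeast.

045°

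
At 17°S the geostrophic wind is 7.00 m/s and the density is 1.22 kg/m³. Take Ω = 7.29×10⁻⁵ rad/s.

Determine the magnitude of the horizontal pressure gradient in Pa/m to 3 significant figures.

3.64×10⁻⁴ Pa/m

Coriolis parameter at 17°S:
f = 2Ω sin φ = 2 × 7.29×10⁻⁵ × sin 17° = 4.26×10⁻⁵ s⁻¹
Geostrophic balance rearranged: |∂P/∂n| = f ρ V_g
|∂P/∂n| = 4.26×10⁻⁵ × 1.22 × 7.00 = 3.64×10⁻⁴ Pa/m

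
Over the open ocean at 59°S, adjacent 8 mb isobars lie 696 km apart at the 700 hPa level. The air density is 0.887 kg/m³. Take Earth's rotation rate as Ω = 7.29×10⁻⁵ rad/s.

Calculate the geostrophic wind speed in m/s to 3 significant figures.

10.4 m/s

Coriolis parameter at 59°S:
f = 2Ω sin φ = 2 × 7.29×10⁻⁵ × sin 59° = 1.25×10⁻⁴ s⁻¹
Pressure gradient: |∂P/∂n| = 800 Pa / 696000 m = 1.15×10⁻³ Pa/m
Geostrophic balance (pressure-gradient force = Coriolis force):
V_g = (1/(fρ)) |∂P/∂n| = 1.15×10⁻³ / (1.25×10⁻⁴ × 0.887) = 10.4 m/s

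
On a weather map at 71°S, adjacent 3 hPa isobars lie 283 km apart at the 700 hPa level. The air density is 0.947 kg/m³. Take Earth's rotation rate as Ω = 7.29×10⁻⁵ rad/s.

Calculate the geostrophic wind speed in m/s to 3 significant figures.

8.12 m/s

Coriolis parameter at 71°S:
f = 2Ω sin φ = 2 × 7.29×10⁻⁵ × sin 71° = 1.38×10⁻⁴ s⁻¹
Pressure gradient: |∂P/∂n| = 300 Pa / 283000 m = 1.06×10⁻³ Pa/m
Geostrophic balance (pressure-gradient force = Coriolis force):
V_g = (1/(fρ)) |∂P/∂n| = 1.06×10⁻³ / (1.38×10⁻⁴ × 0.947) = 8.12 m/s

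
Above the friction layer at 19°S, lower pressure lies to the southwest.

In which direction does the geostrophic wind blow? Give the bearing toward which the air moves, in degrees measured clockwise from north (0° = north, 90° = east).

135°

The pressure-gradient force points toward the southwest (bearing 225°).
Geostrophic balance: in the Southern Hemisphere the Coriolis force deflects motion to the left, so the geostrophic wind blows 90° to the left of the pressure-gradient force (low pressure on the right).
Rotating 225° by 90° counterclockwise gives 135° — the wind blows toward the southeast.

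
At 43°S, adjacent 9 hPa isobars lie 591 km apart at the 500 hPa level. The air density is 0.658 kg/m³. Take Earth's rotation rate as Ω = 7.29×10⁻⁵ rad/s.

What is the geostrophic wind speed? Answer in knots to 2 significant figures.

45 knots

Coriolis parameter at 43°S:
f = 2Ω sin φ = 2 × 7.29×10⁻⁵ × sin 43° = 9.94×10⁻⁵ s⁻¹
Pressure gradient: |∂P/∂n| = 900 Pa / 591000 m = 1.52×10⁻³ Pa/m
Geostrophic balance (pressure-gradient force = Coriolis force):
V_g = (1/(fρ)) |∂P/∂n| = 1.52×10⁻³ / (9.94×10⁻⁵ × 0.658) = 23.3 m/s
Converting: 23.3 m/s × 1.944 = 45 knots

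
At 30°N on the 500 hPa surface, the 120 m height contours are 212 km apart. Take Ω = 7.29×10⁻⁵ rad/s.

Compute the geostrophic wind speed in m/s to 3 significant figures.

76.2 m/s

Coriolis parameter at 30°N:
f = 2Ω sin φ = 2 × 7.29×10⁻⁵ × sin 30° = 7.29×10⁻⁵ s⁻¹
Height gradient: |∂Z/∂n| = 120 m / 212000 m = 5.66×10⁻⁴
On a pressure surface, geostrophic balance gives V_g = (g/f)|∂Z/∂n|:
V_g = 9.81 × 5.66×10⁻⁴ / 7.29×10⁻⁵ = 76.2 m/s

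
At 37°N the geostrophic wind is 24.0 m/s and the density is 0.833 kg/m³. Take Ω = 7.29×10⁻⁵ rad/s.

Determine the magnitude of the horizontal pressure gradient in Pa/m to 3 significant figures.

1.75×10⁻³ Pa/m

Coriolis parameter at 37°N:
f = 2Ω sin φ = 2 × 7.29×10⁻⁵ × sin 37° = 8.77×10⁻⁵ s⁻¹
Geostrophic balance rearranged: |∂P/∂n| = f ρ V_g
|∂P/∂n| = 8.77×10⁻⁵ × 0.833 × 24.0 = 1.75×10⁻³ Pa/m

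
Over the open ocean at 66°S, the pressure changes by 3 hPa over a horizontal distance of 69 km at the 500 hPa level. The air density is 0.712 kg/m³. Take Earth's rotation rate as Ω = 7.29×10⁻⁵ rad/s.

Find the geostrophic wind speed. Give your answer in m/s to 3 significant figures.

Coriolis parameter at 66°S:
f = 2Ω sin φ = 2 × 7.29×10⁻⁵ × sin 66° = 1.33×10⁻⁴ s⁻¹
Pressure gradient: |∂P/∂n| = 300 Pa / 69000 m = 4.35×10⁻³ Pa/m
Geostrophic balance (pressure-gradient force = Coriolis force):
V_g = (1/(fρ)) |∂P/∂n| = 4.35×10⁻³ / (1.33×10⁻⁴ × 0.712) = 45.8 m/s

45.8 m/s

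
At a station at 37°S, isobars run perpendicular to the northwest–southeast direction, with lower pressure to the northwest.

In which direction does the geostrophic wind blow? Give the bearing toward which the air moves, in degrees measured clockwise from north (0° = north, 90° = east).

225°

The pressure-gradient force points toward the northwest (bearing 315°).
Geostrophic balance: in the Southern Hemisphere the Coriolis force deflects motion to the left, so the geostrophic wind blows 90° to the left of the pressure-gradient force (low pressure on the right).
Rotating 315° by 90° counterclockwise gives 225° — the wind blows toward the southwest.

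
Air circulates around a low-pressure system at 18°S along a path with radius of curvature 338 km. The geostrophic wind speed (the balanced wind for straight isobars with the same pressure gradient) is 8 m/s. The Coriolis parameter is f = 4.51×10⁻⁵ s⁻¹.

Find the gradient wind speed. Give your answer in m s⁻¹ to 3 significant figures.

5.80 m s⁻¹

Around a low, centrifugal force acts outward with Coriolis, so pressure-gradient force balances both:
(1/ρ)|∂P/∂n| = fV + V²/R  →  V² + fR·V − fR·V_g = 0
With fR = 4.51×10⁻⁵ × 338×10³ m = 15.2 m/s:
V = [−fR + √((fR)² + 4 fR V_g)]/2 = [−15.2 + √(15.2² + 4×15.2×8)]/2 = 5.8 m/s
Subgeostrophic (V < V_g = 8 m/s), as expected around a low.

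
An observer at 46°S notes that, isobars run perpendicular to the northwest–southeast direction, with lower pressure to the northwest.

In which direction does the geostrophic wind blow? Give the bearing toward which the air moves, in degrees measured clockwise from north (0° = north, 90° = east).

225°

The pressure-gradient force points toward the northwest (bearing 315°).
Geostrophic balance: in the Southern Hemisphere the Coriolis force deflects motion to the left, so the geostrophic wind blows 90° to the left of the pressure-gradient force (low pressure on the right).
Rotating 315° by 90° counterclockwise gives 225° — the wind blows toward the southwest.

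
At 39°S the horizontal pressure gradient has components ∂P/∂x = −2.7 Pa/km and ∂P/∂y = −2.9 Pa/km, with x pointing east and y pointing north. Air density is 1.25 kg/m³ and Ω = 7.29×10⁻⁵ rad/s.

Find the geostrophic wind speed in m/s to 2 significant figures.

35 m/s

Coriolis parameter at 39°S:
f = 2Ω sin φ = 2 × 7.29×10⁻⁵ × sin 39° = 9.18×10⁻⁵ s⁻¹
In the Southern Hemisphere f is negative: f = −9.18×10⁻⁵ s⁻¹.
Component geostrophic relations (x east, y north):
u_g = −(1/(fρ)) ∂P/∂y,  v_g = (1/(fρ)) ∂P/∂x
u_g = −(−2.9×10⁻³)/(−9.18×10⁻⁵ × 1.25) = −25.3 m/s;  v_g = (−2.7×10⁻³)/(−9.18×10⁻⁵ × 1.25) = 23.5 m/s
|V_g| = √(u_g² + v_g²) = 34.5 m/s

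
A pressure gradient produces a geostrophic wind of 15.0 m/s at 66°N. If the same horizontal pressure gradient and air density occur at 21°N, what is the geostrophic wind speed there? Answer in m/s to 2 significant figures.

With the same pressure gradient and density, V_g ∝ 1/f ∝ 1/sin φ.
V₂ = V₁ · sin φ₁ / sin φ₂ = 15.0 × sin 66° / sin 21°
V₂ = 15.0 × 0.9135/0.3584 = 38 m/s

38 m/s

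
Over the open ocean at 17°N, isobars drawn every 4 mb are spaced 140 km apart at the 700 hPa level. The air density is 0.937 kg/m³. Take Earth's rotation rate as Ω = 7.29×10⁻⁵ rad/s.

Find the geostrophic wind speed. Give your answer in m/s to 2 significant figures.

72 m/s

Coriolis parameter at 17°N:
f = 2Ω sin φ = 2 × 7.29×10⁻⁵ × sin 17° = 4.26×10⁻⁵ s⁻¹
Pressure gradient: |∂P/∂n| = 400 Pa / 140000 m = 2.86×10⁻³ Pa/m
Geostrophic balance (pressure-gradient force = Coriolis force):
V_g = (1/(fρ)) |∂P/∂n| = 2.86×10⁻³ / (4.26×10⁻⁵ × 0.937) = 71.5 m/s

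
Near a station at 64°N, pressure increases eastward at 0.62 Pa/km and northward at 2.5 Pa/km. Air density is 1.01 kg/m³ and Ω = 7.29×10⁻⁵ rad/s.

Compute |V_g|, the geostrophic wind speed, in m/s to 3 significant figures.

19.5 m/s

Coriolis parameter at 64°N:
f = 2Ω sin φ = 2 × 7.29×10⁻⁵ × sin 64° = 1.31×10⁻⁴ s⁻¹
Component geostrophic relations (x east, y north):
u_g = −(1/(fρ)) ∂P/∂y,  v_g = (1/(fρ)) ∂P/∂x
u_g = −(2.5×10⁻³)/(1.31×10⁻⁴ × 1.01) = −18.9 m/s;  v_g = (0.62×10⁻³)/(1.31×10⁻⁴ × 1.01) = 4.68 m/s
|V_g| = √(u_g² + v_g²) = 19.5 m/s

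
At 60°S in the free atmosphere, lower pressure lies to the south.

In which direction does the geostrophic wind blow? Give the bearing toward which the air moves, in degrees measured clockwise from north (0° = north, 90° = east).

090°

The pressure-gradient force points toward the south (bearing 180°).
Geostrophic balance: in the Southern Hemisphere the Coriolis force deflects motion to the left, so the geostrophic wind blows 90° to the left of the pressure-gradient force (low pressure on the right).
Rotating 180° by 90° counterclockwise gives 090° — the wind blows toward the east.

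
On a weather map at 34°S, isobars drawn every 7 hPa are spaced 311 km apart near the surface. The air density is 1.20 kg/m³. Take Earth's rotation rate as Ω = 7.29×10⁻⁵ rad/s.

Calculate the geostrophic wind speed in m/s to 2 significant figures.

23 m/s

Coriolis parameter at 34°S:
f = 2Ω sin φ = 2 × 7.29×10⁻⁵ × sin 34° = 8.15×10⁻⁵ s⁻¹
Pressure gradient: |∂P/∂n| = 700 Pa / 311000 m = 2.25×10⁻³ Pa/m
Geostrophic balance (pressure-gradient force = Coriolis force):
V_g = (1/(fρ)) |∂P/∂n| = 2.25×10⁻³ / (8.15×10⁻⁵ × 1.20) = 23.0 m/s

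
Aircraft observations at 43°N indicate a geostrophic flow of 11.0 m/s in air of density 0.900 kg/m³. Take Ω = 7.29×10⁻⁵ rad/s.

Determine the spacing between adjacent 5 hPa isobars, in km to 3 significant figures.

508 km

Coriolis parameter at 43°N:
f = 2Ω sin φ = 2 × 7.29×10⁻⁵ × sin 43° = 9.94×10⁻⁵ s⁻¹
Geostrophic balance rearranged: |∂P/∂n| = f ρ V_g
|∂P/∂n| = 9.94×10⁻⁵ × 0.900 × 11.0 = 9.84×10⁻⁴ Pa/m
Isobar spacing: Δn = ΔP/|∂P/∂n| = 500 Pa / 9.84×10⁻⁴ Pa/m = 507918 m ≈ 508 km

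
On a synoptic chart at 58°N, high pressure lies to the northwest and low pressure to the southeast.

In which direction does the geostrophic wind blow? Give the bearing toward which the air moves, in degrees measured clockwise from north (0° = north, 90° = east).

225°

The pressure-gradient force points toward the southeast (bearing 135°).
Geostrophic balance: in the Northern Hemisphere the Coriolis force deflects motion to the right, so the geostrophic wind blows 90° to the right of the pressure-gradient force (low pressure on the left).
Rotating 135° by 90° clockwise gives 225° — the wind blows toward the southwest.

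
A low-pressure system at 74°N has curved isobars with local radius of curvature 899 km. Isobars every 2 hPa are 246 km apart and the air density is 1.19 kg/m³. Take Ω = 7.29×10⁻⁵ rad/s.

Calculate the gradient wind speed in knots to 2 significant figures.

9.1 knots

Coriolis parameter at 74°N:
f = 2Ω sin φ = 2 × 7.29×10⁻⁵ × sin 74° = 1.40×10⁻⁴ s⁻¹
Pressure gradient: |∂P/∂n| = 200 Pa / 246000 m = 8.13×10⁻⁴ Pa/m
Geostrophic speed: V_g = |∂P/∂n|/(fρ) = 8.13×10⁻⁴/(1.40×10⁻⁴ × 1.19) = 4.87 m/s
Around a low, centrifugal force acts outward with Coriolis, so pressure-gradient force balances both:
(1/ρ)|∂P/∂n| = fV + V²/R  →  V² + fR·V − fR·V_g = 0
With fR = 1.40×10⁻⁴ × 899×10³ m = 126 m/s:
V = [−fR + √((fR)² + 4 fR V_g)]/2 = [−126 + √(126² + 4×126×4.87)]/2 = 4.7 m/s
Subgeostrophic (V < V_g = 4.87 m/s), as expected around a low.
Converting: 4.7 m/s × 1.944 = 9.1 knots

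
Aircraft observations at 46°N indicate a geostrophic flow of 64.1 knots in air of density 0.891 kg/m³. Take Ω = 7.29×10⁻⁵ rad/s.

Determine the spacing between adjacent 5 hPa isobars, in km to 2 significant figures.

160 km

Coriolis parameter at 46°N:
f = 2Ω sin φ = 2 × 7.29×10⁻⁵ × sin 46° = 1.05×10⁻⁴ s⁻¹
Wind speed in SI: 64.1 knots = 33.0 m/s
Geostrophic balance rearranged: |∂P/∂n| = f ρ V_g
|∂P/∂n| = 1.05×10⁻⁴ × 0.891 × 33.0 = 3.08×10⁻³ Pa/m
Isobar spacing: Δn = ΔP/|∂P/∂n| = 500 Pa / 3.08×10⁻³ Pa/m = 162257 m ≈ 160 km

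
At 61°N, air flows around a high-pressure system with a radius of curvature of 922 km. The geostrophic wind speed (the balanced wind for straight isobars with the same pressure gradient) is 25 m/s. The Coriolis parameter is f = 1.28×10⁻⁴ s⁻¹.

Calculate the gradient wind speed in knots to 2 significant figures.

70 knots

Around a high, pressure-gradient force acts outward with centrifugal, so Coriolis balances both:
fV = (1/ρ)|∂P/∂n| + V²/R  →  V² − fR·V + fR·V_g = 0
With fR = 1.28×10⁻⁴ × 922×10³ m = 118 m/s:
V = [fR − √((fR)² − 4 fR V_g)]/2 = [118 − √(118² − 4×118×25)]/2 = 36 m/s
Supergeostrophic (V > V_g = 25 m/s), as expected around a high.
Converting: 36 m/s × 1.944 = 70 knots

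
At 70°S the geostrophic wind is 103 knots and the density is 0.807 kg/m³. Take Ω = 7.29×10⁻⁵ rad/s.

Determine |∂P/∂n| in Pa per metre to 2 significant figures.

5.9×10⁻³ Pa/m

Coriolis parameter at 70°S:
f = 2Ω sin φ = 2 × 7.29×10⁻⁵ × sin 70° = 1.37×10⁻⁴ s⁻¹
Wind speed in SI: 103 knots = 53.0 m/s
Geostrophic balance rearranged: |∂P/∂n| = f ρ V_g
|∂P/∂n| = 1.37×10⁻⁴ × 0.807 × 53.0 = 5.86×10⁻³ Pa/m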